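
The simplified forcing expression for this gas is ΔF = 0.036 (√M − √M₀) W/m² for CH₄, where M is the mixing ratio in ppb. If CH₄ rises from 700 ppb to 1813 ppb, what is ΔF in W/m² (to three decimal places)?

CH₄: 0.036 × (√1813 − √700) = 0.036 × (42.5793 − 26.4575) = 0.036 × 16.1218 = 0.5804 W/m².

ΔF = 0.580 W/m²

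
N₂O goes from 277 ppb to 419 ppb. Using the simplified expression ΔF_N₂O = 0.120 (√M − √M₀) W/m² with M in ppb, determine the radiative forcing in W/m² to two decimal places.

ΔF = 0.46 W/m²

N₂O: 0.120 × (√419 − √277) = 0.120 × (20.4695 − 16.6433) = 0.120 × 3.8262 = 0.4591 W/m².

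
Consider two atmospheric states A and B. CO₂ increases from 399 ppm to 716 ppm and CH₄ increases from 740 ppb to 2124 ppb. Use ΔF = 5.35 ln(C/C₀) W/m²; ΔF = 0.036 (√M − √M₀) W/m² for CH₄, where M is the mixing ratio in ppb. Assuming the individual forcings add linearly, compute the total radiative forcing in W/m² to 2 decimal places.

ΔF = 3.81 W/m²

CO₂: 5.35 × ln(716/399) = 5.35 × ln(1.79449) = 5.35 × 0.58472 = 3.1283 W/m².
CH₄: 0.036 × (√2124 − √740) = 0.036 × (46.0869 − 27.2029) = 0.036 × 18.8840 = 0.6798 W/m².
Total ΔF = 3.1283 + 0.6798 = 3.8081 W/m².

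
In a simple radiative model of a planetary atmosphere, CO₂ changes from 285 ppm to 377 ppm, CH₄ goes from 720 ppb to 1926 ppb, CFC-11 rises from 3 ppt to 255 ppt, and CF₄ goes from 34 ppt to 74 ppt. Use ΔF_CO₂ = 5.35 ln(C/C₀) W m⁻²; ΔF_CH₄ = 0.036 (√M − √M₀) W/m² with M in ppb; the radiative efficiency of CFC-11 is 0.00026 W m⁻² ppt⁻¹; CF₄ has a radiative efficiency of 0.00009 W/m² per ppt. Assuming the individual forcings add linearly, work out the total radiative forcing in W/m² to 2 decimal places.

ΔF = 2.18 W/m²

CO₂: 5.35 × ln(377/285) = 5.35 × ln(1.32281) = 5.35 × 0.27976 = 1.4967 W/m².
CH₄: 0.036 × (√1926 − √720) = 0.036 × (43.8862 − 26.8328) = 0.036 × 17.0534 = 0.6139 W/m².
CFC-11: ΔF = 0.00026 × (255 − 3) = 0.00026 × 252 = 0.0655 W/m².
CF₄: ΔF = 0.00009 × (74 − 34) = 0.00009 × 40 = 0.0036 W/m².
Total ΔF = 1.4967 + 0.6139 + 0.0655 + 0.0036 = 2.1797 W/m².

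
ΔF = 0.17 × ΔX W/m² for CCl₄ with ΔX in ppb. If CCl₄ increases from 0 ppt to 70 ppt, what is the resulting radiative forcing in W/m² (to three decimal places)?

CCl₄: Δ = 70 − 0 = 70 ppt = 0.070 ppb; ΔF = 0.17 × 0.070 = 0.0119 W/m².

ΔF = 0.012 W/m²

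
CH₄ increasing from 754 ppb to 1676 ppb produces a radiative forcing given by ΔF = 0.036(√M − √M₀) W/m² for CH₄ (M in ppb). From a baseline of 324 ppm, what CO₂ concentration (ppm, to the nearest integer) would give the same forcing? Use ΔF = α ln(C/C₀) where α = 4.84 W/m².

C ≈ 358 ppm

CH₄ forcing: 0.036 × (√1676 − √754) = 0.036 × (40.9390 − 27.4591) = 0.036 × 13.4799 = 0.48528 W/m².
Set 4.84 ln(C/324) = 0.48528: ln(C/324) = 0.48528/4.84 = 0.10026, so C = 324 × e^0.10026 = 324 × 1.10546 = 358.17 ppm.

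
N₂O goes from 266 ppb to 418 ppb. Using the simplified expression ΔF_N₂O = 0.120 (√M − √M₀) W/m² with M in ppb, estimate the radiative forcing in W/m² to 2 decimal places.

N₂O: 0.120 × (√418 − √266) = 0.120 × (20.4450 − 16.3095) = 0.120 × 4.1355 = 0.4963 W/m².

ΔF = 0.50 W/m²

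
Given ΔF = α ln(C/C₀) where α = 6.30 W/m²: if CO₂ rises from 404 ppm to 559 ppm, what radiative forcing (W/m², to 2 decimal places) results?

ΔF = 2.05 W/m²

CO₂: 6.30 × ln(559/404) = 6.30 × ln(1.38366) = 6.30 × 0.32473 = 2.0458 W/m².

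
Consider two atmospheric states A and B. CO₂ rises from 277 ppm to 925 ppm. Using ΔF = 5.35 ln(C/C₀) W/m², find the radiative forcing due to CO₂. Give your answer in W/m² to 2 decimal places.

ΔF = 6.45 W/m²

CO₂: 5.35 × ln(925/277) = 5.35 × ln(3.33935) = 5.35 × 1.20578 = 6.4509 W/m².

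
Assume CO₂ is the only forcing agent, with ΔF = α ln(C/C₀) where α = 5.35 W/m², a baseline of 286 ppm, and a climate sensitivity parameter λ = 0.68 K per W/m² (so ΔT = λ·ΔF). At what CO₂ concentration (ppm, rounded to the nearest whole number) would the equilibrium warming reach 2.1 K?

C ≈ 509 ppm

Required forcing: ΔF = ΔT/λ = 2.1/0.68 = 3.0882 W/m².
Then ln(C/286) = ΔF/5.35 = 3.0882/5.35 = 0.57723.
So C = 286 × e^0.57723 = 286 × 1.78110 = 509.39 ppm.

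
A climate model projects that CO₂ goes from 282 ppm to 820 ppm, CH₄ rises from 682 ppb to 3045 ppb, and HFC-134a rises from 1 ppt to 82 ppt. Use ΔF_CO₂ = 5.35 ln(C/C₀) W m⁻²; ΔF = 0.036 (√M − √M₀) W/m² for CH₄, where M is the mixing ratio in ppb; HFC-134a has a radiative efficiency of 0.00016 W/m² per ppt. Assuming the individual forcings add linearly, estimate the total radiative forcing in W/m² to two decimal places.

ΔF = 6.77 W/m²

CO₂: 5.35 × ln(820/282) = 5.35 × ln(2.90780) = 5.35 × 1.06740 = 5.7106 W/m².
CH₄: 0.036 × (√3045 − √682) = 0.036 × (55.1815 − 26.1151) = 0.036 × 29.0664 = 1.0464 W/m².
HFC-134a: ΔF = 0.00016 × (82 − 1) = 0.00016 × 81 = 0.0130 W/m².
Total ΔF = 5.7106 + 1.0464 + 0.0130 = 6.7700 W/m².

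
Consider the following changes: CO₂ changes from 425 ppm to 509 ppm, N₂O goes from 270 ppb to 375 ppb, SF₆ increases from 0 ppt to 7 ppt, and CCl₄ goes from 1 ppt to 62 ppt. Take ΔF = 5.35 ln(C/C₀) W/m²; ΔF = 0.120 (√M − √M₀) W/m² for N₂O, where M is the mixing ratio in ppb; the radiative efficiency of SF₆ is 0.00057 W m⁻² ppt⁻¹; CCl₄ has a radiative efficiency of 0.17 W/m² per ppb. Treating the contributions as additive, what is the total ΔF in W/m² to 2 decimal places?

CO₂: 5.35 × ln(509/425) = 5.35 × ln(1.19765) = 5.35 × 0.18036 = 0.9649 W/m².
N₂O: 0.120 × (√375 − √270) = 0.120 × (19.3649 − 16.4317) = 0.120 × 2.9332 = 0.3520 W/m².
SF₆: ΔF = 0.00057 × (7 − 0) = 0.00057 × 7 = 0.0040 W/m².
CCl₄: Δ = 62 − 1 = 61 ppt = 0.061 ppb; ΔF = 0.17 × 0.061 = 0.0104 W/m².
Total ΔF = 0.9649 + 0.3520 + 0.0040 + 0.0104 = 1.3313 W/m².

ΔF = 1.33 W/m²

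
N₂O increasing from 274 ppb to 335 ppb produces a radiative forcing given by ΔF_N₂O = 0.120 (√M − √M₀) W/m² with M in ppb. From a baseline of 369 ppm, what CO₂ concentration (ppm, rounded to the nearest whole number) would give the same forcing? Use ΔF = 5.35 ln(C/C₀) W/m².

C ≈ 384 ppm

N₂O forcing: 0.120 × (√335 − √274) = 0.120 × (18.3030 − 16.5529) = 0.120 × 1.7501 = 0.21001 W/m².
Set 5.35 ln(C/369) = 0.21001: ln(C/369) = 0.21001/5.35 = 0.03925, so C = 369 × e^0.03925 = 369 × 1.04003 = 383.77 ppm.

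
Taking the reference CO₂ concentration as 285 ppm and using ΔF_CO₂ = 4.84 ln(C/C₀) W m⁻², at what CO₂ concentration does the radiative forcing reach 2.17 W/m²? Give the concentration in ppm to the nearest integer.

Set 4.84 ln(C/285) = 2.17, so ln(C/285) = 2.17/4.84 = 0.44835.
Then C/285 = e^0.44835 = 1.56573, giving C = 285 × 1.56573 = 446.23 ppm.

C ≈ 446 ppm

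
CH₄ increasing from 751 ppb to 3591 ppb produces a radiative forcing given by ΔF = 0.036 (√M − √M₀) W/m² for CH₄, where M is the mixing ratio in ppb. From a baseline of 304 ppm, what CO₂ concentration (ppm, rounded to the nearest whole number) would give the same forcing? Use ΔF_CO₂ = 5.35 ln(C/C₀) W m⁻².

C ≈ 378 ppm

CH₄ forcing: 0.036 × (√3591 − √751) = 0.036 × (59.9250 − 27.4044) = 0.036 × 32.5206 = 1.17074 W/m².
Set 5.35 ln(C/304) = 1.17074: ln(C/304) = 1.17074/5.35 = 0.21883, so C = 304 × e^0.21883 = 304 × 1.24462 = 378.36 ppm.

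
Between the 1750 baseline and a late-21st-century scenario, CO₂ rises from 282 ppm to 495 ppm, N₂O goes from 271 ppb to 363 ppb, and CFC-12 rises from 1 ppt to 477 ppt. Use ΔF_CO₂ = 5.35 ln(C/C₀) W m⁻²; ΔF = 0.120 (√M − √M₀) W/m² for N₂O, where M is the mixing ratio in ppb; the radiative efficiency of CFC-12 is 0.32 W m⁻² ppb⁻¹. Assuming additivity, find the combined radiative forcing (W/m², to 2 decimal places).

CO₂: 5.35 × ln(495/282) = 5.35 × ln(1.75532) = 5.35 × 0.56265 = 3.0102 W/m².
N₂O: 0.120 × (√363 − √271) = 0.120 × (19.0526 − 16.4621) = 0.120 × 2.5905 = 0.3109 W/m².
CFC-12: Δ = 477 − 1 = 476 ppt = 0.476 ppb; ΔF = 0.32 × 0.476 = 0.1523 W/m².
Total ΔF = 3.0102 + 0.3109 + 0.1523 = 3.4734 W/m².

ΔF = 3.47 W/m²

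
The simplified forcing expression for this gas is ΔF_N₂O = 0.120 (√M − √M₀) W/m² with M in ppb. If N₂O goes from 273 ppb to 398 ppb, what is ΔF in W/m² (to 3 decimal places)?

N₂O: 0.120 × (√398 − √273) = 0.120 × (19.9499 − 16.5227) = 0.120 × 3.4272 = 0.4113 W/m².

ΔF = 0.411 W/m²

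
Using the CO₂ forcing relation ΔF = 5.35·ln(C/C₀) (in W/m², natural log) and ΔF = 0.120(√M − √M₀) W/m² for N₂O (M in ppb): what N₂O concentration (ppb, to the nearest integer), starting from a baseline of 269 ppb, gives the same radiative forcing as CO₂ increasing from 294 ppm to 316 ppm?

CO₂ forcing: 5.35 × ln(316/294) = 5.35 × 0.072162 = 0.38607 W/m².
Set 0.120(√M − √269) = 0.38607: √M = 0.38607/0.120 + √269 = 3.2173 + 16.4012 = 19.6185.
M = (19.6185)² = 384.89 ppb.

M ≈ 385 ppb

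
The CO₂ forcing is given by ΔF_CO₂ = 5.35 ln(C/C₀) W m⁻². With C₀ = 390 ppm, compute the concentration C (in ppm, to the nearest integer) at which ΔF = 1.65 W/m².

Set 5.35 ln(C/390) = 1.65, so ln(C/390) = 1.65/5.35 = 0.30841.
Then C/390 = e^0.30841 = 1.36126, giving C = 390 × 1.36126 = 530.89 ppm.

C ≈ 531 ppm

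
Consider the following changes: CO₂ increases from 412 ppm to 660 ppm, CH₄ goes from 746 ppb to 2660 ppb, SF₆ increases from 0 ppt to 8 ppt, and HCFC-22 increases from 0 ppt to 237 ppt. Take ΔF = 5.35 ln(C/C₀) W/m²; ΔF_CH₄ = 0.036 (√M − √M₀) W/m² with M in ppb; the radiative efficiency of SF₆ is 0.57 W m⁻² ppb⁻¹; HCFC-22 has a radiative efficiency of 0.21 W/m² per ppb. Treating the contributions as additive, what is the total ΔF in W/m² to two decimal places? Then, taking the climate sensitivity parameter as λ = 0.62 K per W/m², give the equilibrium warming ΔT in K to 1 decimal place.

CO₂: 5.35 × ln(660/412) = 5.35 × ln(1.60194) = 5.35 × 0.47122 = 2.5210 W/m².
CH₄: 0.036 × (√2660 − √746) = 0.036 × (51.5752 − 27.3130) = 0.036 × 24.2622 = 0.8734 W/m².
SF₆: Δ = 8 − 0 = 8 ppt = 0.008 ppb; ΔF = 0.57 × 0.008 = 0.0046 W/m².
HCFC-22: Δ = 237 − 0 = 237 ppt = 0.237 ppb; ΔF = 0.21 × 0.237 = 0.0498 W/m².
Total ΔF = 2.5210 + 0.8734 + 0.0046 + 0.0498 = 3.4488 W/m².
ΔT = λ ΔF = 0.62 × 3.45 = 2.1390 K.

ΔF = 3.45 W/m²; ΔT = 2.1 K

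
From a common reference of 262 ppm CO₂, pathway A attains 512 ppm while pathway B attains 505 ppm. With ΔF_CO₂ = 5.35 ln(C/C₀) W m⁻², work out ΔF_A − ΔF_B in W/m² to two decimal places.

ΔF_A = 5.35 ln(512/262) = 5.35 × 0.66998 = 3.5844 W/m².
ΔF_B = 5.35 ln(505/262) = 5.35 × 0.65621 = 3.5107 W/m².
Difference: 3.5844 − 3.5107 = 0.0737 W/m².

ΔF_A − ΔF_B = 0.07 W/m²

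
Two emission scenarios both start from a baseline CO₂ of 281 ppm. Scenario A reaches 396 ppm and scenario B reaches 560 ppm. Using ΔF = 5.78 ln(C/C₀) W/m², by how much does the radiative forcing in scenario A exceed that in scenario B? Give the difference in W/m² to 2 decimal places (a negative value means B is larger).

ΔF_A = 5.78 ln(396/281) = 5.78 × 0.34306 = 1.9829 W/m².
ΔF_B = 5.78 ln(560/281) = 5.78 × 0.68958 = 3.9858 W/m².
Difference: 1.9829 − 3.9858 = -2.0029 W/m².
(Equivalently, ΔF_A − ΔF_B = 5.78 ln(396/560) = 5.78 × -0.34652 = -2.0029 W/m².)

ΔF_A − ΔF_B = -2.00 W/m²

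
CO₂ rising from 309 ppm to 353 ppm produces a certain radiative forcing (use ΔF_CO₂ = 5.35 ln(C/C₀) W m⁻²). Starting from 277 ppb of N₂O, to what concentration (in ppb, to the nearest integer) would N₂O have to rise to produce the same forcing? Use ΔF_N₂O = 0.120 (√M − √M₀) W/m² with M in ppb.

M ≈ 510 ppb

CO₂ forcing: 5.35 × ln(353/309) = 5.35 × 0.133127 = 0.71223 W/m².
Set 0.120(√M − √277) = 0.71223: √M = 0.71223/0.120 + √277 = 5.9353 + 16.6433 = 22.5786.
M = (22.5786)² = 509.79 ppb.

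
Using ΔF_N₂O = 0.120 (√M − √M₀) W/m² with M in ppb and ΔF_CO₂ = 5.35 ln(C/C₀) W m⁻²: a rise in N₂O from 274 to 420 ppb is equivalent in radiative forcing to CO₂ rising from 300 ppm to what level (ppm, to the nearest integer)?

C ≈ 328 ppm

N₂O forcing: 0.120 × (√420 − √274) = 0.120 × (20.4939 − 16.5529) = 0.120 × 3.9410 = 0.47292 W/m².
Set 5.35 ln(C/300) = 0.47292: ln(C/300) = 0.47292/5.35 = 0.08840, so C = 300 × e^0.08840 = 300 × 1.09243 = 327.73 ppm.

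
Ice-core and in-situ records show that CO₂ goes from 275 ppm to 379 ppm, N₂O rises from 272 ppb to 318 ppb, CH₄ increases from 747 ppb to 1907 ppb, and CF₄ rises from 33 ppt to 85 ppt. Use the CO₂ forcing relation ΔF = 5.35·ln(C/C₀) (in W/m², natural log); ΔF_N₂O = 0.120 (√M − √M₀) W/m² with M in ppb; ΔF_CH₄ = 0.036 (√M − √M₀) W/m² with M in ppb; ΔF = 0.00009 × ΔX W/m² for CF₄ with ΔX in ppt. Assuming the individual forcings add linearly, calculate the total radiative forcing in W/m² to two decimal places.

CO₂: 5.35 × ln(379/275) = 5.35 × ln(1.37818) = 5.35 × 0.32076 = 1.7161 W/m².
N₂O: 0.120 × (√318 − √272) = 0.120 × (17.8326 − 16.4924) = 0.120 × 1.3402 = 0.1608 W/m².
CH₄: 0.036 × (√1907 − √747) = 0.036 × (43.6692 − 27.3313) = 0.036 × 16.3379 = 0.5882 W/m².
CF₄: ΔF = 0.00009 × (85 − 33) = 0.00009 × 52 = 0.0047 W/m².
Total ΔF = 1.7161 + 0.1608 + 0.5882 + 0.0047 = 2.4698 W/m².

ΔF = 2.47 W/m²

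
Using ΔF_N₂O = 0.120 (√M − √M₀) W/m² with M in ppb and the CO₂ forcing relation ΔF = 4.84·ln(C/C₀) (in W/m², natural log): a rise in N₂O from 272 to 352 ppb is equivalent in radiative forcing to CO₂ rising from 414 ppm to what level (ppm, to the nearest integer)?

C ≈ 438 ppm

N₂O forcing: 0.120 × (√352 − √272) = 0.120 × (18.7617 − 16.4924) = 0.120 × 2.2693 = 0.27232 W/m².
Set 4.84 ln(C/414) = 0.27232: ln(C/414) = 0.27232/4.84 = 0.05626, so C = 414 × e^0.05626 = 414 × 1.05787 = 437.96 ppm.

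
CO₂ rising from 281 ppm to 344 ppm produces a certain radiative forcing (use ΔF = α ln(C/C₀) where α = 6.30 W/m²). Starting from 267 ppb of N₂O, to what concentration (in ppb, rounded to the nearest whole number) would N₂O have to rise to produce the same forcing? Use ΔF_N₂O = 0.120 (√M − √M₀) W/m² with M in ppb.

M ≈ 727 ppb

CO₂ forcing: 6.30 × ln(344/281) = 6.30 × 0.202287 = 1.27441 W/m².
Set 0.120(√M − √267) = 1.27441: √M = 1.27441/0.120 + √267 = 10.6201 + 16.3401 = 26.9602.
M = (26.9602)² = 726.85 ppb.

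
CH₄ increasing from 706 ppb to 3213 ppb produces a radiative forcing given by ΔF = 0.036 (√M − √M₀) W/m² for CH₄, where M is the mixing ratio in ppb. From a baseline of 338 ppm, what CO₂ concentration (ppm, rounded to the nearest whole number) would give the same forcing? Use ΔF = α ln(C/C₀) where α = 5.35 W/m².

C ≈ 414 ppm

CH₄ forcing: 0.036 × (√3213 − √706) = 0.036 × (56.6833 − 26.5707) = 0.036 × 30.1126 = 1.08405 W/m².
Set 5.35 ln(C/338) = 1.08405: ln(C/338) = 1.08405/5.35 = 0.20263, so C = 338 × e^0.20263 = 338 × 1.22462 = 413.92 ppm.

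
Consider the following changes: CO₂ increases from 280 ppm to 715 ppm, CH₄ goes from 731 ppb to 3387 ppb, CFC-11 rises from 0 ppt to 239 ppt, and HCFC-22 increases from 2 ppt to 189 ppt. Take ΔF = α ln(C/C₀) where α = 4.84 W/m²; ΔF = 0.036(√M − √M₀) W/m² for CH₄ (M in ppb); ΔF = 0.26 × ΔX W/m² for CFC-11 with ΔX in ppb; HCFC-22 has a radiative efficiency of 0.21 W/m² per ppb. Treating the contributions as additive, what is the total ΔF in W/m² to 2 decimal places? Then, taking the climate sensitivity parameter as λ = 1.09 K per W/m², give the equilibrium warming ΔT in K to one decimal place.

CO₂: 4.84 × ln(715/280) = 4.84 × ln(2.55357) = 4.84 × 0.93749 = 4.5375 W/m².
CH₄: 0.036 × (√3387 − √731) = 0.036 × (58.1979 − 27.0370) = 0.036 × 31.1609 = 1.1218 W/m².
CFC-11: Δ = 239 − 0 = 239 ppt = 0.239 ppb; ΔF = 0.26 × 0.239 = 0.0621 W/m².
HCFC-22: Δ = 189 − 2 = 187 ppt = 0.187 ppb; ΔF = 0.21 × 0.187 = 0.0393 W/m².
Total ΔF = 4.5375 + 1.1218 + 0.0621 + 0.0393 = 5.7607 W/m².
ΔT = λ ΔF = 1.09 × 5.76 = 6.2784 K.

ΔF = 5.76 W/m²; ΔT = 6.3 K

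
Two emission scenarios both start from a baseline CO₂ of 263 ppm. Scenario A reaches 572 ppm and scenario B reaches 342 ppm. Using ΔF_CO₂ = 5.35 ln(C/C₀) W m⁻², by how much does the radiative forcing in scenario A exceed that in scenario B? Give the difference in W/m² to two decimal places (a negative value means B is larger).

ΔF_A − ΔF_B = 2.75 W/m²

ΔF_A = 5.35 ln(572/263) = 5.35 × 0.77698 = 4.1568 W/m².
ΔF_B = 5.35 ln(342/263) = 5.35 × 0.26266 = 1.4052 W/m².
Difference: 4.1568 − 1.4052 = 2.7516 W/m².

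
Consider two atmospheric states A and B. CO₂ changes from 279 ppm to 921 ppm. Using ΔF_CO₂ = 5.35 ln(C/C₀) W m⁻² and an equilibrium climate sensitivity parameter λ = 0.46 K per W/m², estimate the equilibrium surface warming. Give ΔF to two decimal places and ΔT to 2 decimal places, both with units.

CO₂: 5.35 × ln(921/279) = 5.35 × ln(3.30108) = 5.35 × 1.19425 = 6.3892 W/m².
ΔT = λ ΔF = 0.46 × 6.39 = 2.9394 K.

ΔF = 6.39 W/m²; ΔT = 2.94 K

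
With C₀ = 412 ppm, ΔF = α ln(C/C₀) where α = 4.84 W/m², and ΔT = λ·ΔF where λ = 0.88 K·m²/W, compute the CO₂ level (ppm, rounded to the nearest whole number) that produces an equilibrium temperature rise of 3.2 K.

Required forcing: ΔF = ΔT/λ = 3.2/0.88 = 3.6364 W/m².
Then ln(C/412) = ΔF/4.84 = 3.6364/4.84 = 0.75132.
So C = 412 × e^0.75132 = 412 × 2.11980 = 873.36 ppm.

C ≈ 873 ppm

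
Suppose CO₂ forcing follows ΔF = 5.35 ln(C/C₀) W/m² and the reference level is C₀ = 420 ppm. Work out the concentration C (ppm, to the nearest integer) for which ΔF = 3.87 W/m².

Set 5.35 ln(C/420) = 3.87, so ln(C/420) = 3.87/5.35 = 0.72336.
Then C/420 = e^0.72336 = 2.06135, giving C = 420 × 2.06135 = 865.77 ppm.

C ≈ 866 ppm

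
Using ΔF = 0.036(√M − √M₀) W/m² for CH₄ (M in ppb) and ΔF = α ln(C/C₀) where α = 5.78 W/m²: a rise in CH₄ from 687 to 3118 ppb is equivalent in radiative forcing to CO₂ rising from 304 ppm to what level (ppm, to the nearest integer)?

C ≈ 366 ppm

CH₄ forcing: 0.036 × (√3118 − √687) = 0.036 × (55.8391 − 26.2107) = 0.036 × 29.6284 = 1.06662 W/m².
Set 5.78 ln(C/304) = 1.06662: ln(C/304) = 1.06662/5.78 = 0.18454, so C = 304 × e^0.18454 = 304 × 1.20267 = 365.61 ppm.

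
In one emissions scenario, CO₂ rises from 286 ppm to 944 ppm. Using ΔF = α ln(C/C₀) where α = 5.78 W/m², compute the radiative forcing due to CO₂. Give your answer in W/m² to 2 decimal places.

ΔF = 6.90 W/m²

CO₂: 5.78 × ln(944/286) = 5.78 × ln(3.30070) = 5.78 × 1.19413 = 6.9021 W/m².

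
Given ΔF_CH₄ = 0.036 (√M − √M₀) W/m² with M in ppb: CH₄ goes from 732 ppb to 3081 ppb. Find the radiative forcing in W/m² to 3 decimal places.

ΔF = 1.024 W/m²

CH₄: 0.036 × (√3081 − √732) = 0.036 × (55.5068 − 27.0555) = 0.036 × 28.4513 = 1.0242 W/m².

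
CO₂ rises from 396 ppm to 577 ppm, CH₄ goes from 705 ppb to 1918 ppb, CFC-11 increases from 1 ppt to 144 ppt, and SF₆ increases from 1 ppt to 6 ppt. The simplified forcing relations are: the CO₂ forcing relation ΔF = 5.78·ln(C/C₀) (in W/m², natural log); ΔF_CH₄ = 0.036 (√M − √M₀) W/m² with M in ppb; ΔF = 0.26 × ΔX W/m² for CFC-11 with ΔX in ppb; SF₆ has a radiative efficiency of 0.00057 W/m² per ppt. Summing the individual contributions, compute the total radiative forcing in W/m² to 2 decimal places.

CO₂: 5.78 × ln(577/396) = 5.78 × ln(1.45707) = 5.78 × 0.37643 = 2.1758 W/m².
CH₄: 0.036 × (√1918 − √705) = 0.036 × (43.7950 − 26.5518) = 0.036 × 17.2432 = 0.6208 W/m².
CFC-11: Δ = 144 − 1 = 143 ppt = 0.143 ppb; ΔF = 0.26 × 0.143 = 0.0372 W/m².
SF₆: ΔF = 0.00057 × (6 − 1) = 0.00057 × 5 = 0.0029 W/m².
Total ΔF = 2.1758 + 0.6208 + 0.0372 + 0.0029 = 2.8367 W/m².

ΔF = 2.84 W/m²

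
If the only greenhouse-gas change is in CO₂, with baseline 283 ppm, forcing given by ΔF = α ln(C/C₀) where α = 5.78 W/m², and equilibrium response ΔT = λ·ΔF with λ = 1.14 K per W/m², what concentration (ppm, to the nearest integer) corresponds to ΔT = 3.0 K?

C ≈ 446 ppm

Required forcing: ΔF = ΔT/λ = 3.0/1.14 = 2.6316 W/m².
Then ln(C/283) = ΔF/5.78 = 2.6316/5.78 = 0.45529.
So C = 283 × e^0.45529 = 283 × 1.57663 = 446.19 ppm.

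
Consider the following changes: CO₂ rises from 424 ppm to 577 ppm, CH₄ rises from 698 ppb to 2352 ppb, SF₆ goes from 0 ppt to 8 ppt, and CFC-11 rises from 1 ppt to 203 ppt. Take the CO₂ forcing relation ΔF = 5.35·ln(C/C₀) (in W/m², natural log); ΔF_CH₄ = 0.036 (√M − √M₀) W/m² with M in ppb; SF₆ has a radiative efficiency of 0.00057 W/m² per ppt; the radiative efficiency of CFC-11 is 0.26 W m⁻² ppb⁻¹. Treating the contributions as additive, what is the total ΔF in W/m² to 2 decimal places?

ΔF = 2.50 W/m²

CO₂: 5.35 × ln(577/424) = 5.35 × ln(1.36085) = 5.35 × 0.30811 = 1.6484 W/m².
CH₄: 0.036 × (√2352 − √698) = 0.036 × (48.4974 − 26.4197) = 0.036 × 22.0777 = 0.7948 W/m².
SF₆: ΔF = 0.00057 × (8 − 0) = 0.00057 × 8 = 0.0046 W/m².
CFC-11: Δ = 203 − 1 = 202 ppt = 0.202 ppb; ΔF = 0.26 × 0.202 = 0.0525 W/m².
Total ΔF = 1.6484 + 0.7948 + 0.0046 + 0.0525 = 2.5003 W/m².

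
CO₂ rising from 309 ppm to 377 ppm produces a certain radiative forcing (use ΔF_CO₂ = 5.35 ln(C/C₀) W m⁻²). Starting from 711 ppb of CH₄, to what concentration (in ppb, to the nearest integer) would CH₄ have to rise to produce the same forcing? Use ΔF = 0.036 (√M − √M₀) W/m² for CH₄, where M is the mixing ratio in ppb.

CO₂ forcing: 5.35 × ln(377/309) = 5.35 × 0.198904 = 1.06414 W/m².
Set 0.036(√M − √711) = 1.06414: √M = 1.06414/0.036 + √711 = 29.5594 + 26.6646 = 56.2240.
M = (56.2240)² = 3161.14 ppb.

M ≈ 3161 ppb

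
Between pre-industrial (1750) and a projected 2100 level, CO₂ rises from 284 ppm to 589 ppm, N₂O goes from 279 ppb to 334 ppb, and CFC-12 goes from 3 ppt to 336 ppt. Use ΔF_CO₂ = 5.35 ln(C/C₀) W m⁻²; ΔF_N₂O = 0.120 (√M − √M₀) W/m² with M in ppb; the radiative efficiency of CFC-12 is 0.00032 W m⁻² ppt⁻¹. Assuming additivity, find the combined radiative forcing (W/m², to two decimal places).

ΔF = 4.20 W/m²

CO₂: 5.35 × ln(589/284) = 5.35 × ln(2.07394) = 5.35 × 0.72945 = 3.9026 W/m².
N₂O: 0.120 × (√334 − √279) = 0.120 × (18.2757 − 16.7033) = 0.120 × 1.5724 = 0.1887 W/m².
CFC-12: ΔF = 0.00032 × (336 − 3) = 0.00032 × 333 = 0.1066 W/m².
Total ΔF = 3.9026 + 0.1887 + 0.1066 = 4.1979 W/m².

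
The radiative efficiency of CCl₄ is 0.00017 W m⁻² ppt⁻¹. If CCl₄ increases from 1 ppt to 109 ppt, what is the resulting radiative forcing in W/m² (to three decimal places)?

CCl₄: ΔF = 0.00017 × (109 − 1) = 0.00017 × 108 = 0.0184 W/m².

ΔF = 0.018 W/m²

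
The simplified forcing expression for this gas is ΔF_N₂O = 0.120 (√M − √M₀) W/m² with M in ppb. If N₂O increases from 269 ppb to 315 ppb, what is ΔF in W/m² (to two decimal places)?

ΔF = 0.16 W/m²

N₂O: 0.120 × (√315 − √269) = 0.120 × (17.7482 − 16.4012) = 0.120 × 1.3470 = 0.1616 W/m².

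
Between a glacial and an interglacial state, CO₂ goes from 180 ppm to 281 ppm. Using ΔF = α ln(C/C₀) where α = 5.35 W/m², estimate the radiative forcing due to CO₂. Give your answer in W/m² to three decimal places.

CO₂ absorption bands are partially saturated, so forcing scales with the logarithm of the concentration ratio.
CO₂: 5.35 × ln(281/180) = 5.35 × ln(1.56111) = 5.35 × 0.44540 = 2.3829 W/m².

ΔF = 2.383 W/m²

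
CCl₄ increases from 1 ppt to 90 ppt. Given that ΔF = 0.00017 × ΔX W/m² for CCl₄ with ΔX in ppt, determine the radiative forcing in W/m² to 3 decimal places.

ΔF = 0.015 W/m²

CCl₄: ΔF = 0.00017 × (90 − 1) = 0.00017 × 89 = 0.0151 W/m².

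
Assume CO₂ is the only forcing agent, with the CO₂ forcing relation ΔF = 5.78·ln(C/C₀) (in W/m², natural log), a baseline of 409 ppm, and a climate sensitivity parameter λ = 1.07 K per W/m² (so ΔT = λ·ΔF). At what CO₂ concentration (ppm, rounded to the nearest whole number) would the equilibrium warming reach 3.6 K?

Required forcing: ΔF = ΔT/λ = 3.6/1.07 = 3.3645 W/m².
Then ln(C/409) = ΔF/5.78 = 3.3645/5.78 = 0.58209.
So C = 409 × e^0.58209 = 409 × 1.78978 = 732.02 ppm.

C ≈ 732 ppm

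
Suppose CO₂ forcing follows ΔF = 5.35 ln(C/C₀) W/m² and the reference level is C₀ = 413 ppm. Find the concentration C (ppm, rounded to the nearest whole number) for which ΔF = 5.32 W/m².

Set 5.35 ln(C/413) = 5.32, so ln(C/413) = 5.32/5.35 = 0.99439.
Then C/413 = e^0.99439 = 2.70307, giving C = 413 × 2.70307 = 1116.37 ppm.

C ≈ 1116 ppm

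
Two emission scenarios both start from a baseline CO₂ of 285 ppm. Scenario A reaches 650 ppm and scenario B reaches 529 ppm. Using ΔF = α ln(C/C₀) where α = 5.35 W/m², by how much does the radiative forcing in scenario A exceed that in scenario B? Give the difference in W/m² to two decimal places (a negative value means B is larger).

ΔF_A = 5.35 ln(650/285) = 5.35 × 0.82448 = 4.4110 W/m².
ΔF_B = 5.35 ln(529/285) = 5.35 × 0.61850 = 3.3090 W/m².
Difference: 4.4110 − 3.3090 = 1.1020 W/m².

ΔF_A − ΔF_B = 1.10 W/m²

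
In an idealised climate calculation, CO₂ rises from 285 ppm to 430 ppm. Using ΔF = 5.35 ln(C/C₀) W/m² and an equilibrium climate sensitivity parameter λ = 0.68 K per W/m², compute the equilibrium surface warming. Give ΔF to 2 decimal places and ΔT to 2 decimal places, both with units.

CO₂: 5.35 × ln(430/285) = 5.35 × ln(1.50877) = 5.35 × 0.41129 = 2.2004 W/m².
ΔT = λ ΔF = 0.68 × 2.20 = 1.4960 K.

ΔF = 2.20 W/m²; ΔT = 1.50 K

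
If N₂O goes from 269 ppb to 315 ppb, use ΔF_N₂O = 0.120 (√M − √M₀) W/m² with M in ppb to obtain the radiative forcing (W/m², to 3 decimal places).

N₂O: 0.120 × (√315 − √269) = 0.120 × (17.7482 − 16.4012) = 0.120 × 1.3470 = 0.1616 W/m².

ΔF = 0.162 W/m²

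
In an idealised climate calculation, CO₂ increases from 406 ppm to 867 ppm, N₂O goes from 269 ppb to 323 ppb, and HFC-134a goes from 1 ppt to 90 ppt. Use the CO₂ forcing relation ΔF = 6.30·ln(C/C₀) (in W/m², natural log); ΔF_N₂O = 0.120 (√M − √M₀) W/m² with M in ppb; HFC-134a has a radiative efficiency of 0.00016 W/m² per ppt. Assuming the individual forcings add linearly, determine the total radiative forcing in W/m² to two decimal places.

ΔF = 4.98 W/m²

CO₂: 6.30 × ln(867/406) = 6.30 × ln(2.13547) = 6.30 × 0.75869 = 4.7797 W/m².
N₂O: 0.120 × (√323 − √269) = 0.120 × (17.9722 − 16.4012) = 0.120 × 1.5710 = 0.1885 W/m².
HFC-134a: ΔF = 0.00016 × (90 − 1) = 0.00016 × 89 = 0.0142 W/m².
Total ΔF = 4.7797 + 0.1885 + 0.0142 = 4.9824 W/m².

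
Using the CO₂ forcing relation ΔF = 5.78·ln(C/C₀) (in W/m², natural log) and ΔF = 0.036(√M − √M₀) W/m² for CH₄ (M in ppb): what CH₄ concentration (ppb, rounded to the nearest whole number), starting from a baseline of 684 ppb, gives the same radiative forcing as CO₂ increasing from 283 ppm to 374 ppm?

CO₂ forcing: 5.78 × ln(374/283) = 5.78 × 0.278809 = 1.61152 W/m².
Set 0.036(√M − √684) = 1.61152: √M = 1.61152/0.036 + √684 = 44.7644 + 26.1534 = 70.9178.
M = (70.9178)² = 5029.33 ppb.

M ≈ 5029 ppb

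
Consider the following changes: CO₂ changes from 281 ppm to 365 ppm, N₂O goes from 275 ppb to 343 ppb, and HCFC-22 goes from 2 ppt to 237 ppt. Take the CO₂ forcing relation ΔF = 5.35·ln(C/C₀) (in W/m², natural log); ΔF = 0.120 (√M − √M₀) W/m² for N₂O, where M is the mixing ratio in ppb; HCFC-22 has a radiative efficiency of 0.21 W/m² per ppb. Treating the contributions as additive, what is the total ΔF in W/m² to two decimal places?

CO₂: 5.35 × ln(365/281) = 5.35 × ln(1.29893) = 5.35 × 0.26154 = 1.3992 W/m².
N₂O: 0.120 × (√343 − √275) = 0.120 × (18.5203 − 16.5831) = 0.120 × 1.9372 = 0.2325 W/m².
HCFC-22: Δ = 237 − 2 = 235 ppt = 0.235 ppb; ΔF = 0.21 × 0.235 = 0.0494 W/m².
Total ΔF = 1.3992 + 0.2325 + 0.0494 = 1.6811 W/m².

ΔF = 1.68 W/m²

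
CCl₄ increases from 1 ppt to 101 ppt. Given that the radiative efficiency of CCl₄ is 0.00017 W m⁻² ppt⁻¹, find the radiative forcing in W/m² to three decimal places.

ΔF = 0.017 W/m²

CCl₄: ΔF = 0.00017 × (101 − 1) = 0.00017 × 100 = 0.0170 W/m².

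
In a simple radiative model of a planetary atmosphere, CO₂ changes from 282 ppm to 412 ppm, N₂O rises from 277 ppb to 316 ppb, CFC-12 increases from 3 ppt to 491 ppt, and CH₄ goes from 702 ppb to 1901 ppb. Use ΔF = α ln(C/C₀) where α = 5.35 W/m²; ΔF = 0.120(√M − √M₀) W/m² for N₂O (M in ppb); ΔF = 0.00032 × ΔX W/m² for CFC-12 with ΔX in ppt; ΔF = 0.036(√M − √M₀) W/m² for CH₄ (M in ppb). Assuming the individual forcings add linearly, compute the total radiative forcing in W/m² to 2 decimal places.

ΔF = 2.94 W/m²

CO₂: 5.35 × ln(412/282) = 5.35 × ln(1.46099) = 5.35 × 0.37911 = 2.0282 W/m².
N₂O: 0.120 × (√316 − √277) = 0.120 × (17.7764 − 16.6433) = 0.120 × 1.1331 = 0.1360 W/m².
CFC-12: ΔF = 0.00032 × (491 − 3) = 0.00032 × 488 = 0.1562 W/m².
CH₄: 0.036 × (√1901 − √702) = 0.036 × (43.6005 − 26.4953) = 0.036 × 17.1052 = 0.6158 W/m².
Total ΔF = 2.0282 + 0.1360 + 0.1562 + 0.6158 = 2.9362 W/m².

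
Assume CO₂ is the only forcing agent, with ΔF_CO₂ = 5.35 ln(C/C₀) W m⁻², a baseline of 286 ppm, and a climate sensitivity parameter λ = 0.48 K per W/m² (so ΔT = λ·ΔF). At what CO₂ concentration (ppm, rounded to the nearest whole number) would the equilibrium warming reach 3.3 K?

C ≈ 1034 ppm

Required forcing: ΔF = ΔT/λ = 3.3/0.48 = 6.8750 W/m².
Then ln(C/286) = ΔF/5.35 = 6.8750/5.35 = 1.28505.
So C = 286 × e^1.28505 = 286 × 3.61485 = 1033.85 ppm.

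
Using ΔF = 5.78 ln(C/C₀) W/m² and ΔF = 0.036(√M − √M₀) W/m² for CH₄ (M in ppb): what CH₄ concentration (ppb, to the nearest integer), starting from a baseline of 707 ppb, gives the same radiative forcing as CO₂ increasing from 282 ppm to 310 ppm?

M ≈ 1746 ppb

CO₂ forcing: 5.78 × ln(310/282) = 5.78 × 0.094665 = 0.54716 W/m².
Set 0.036(√M − √707) = 0.54716: √M = 0.54716/0.036 + √707 = 15.1989 + 26.5895 = 41.7884.
M = (41.7884)² = 1746.27 ppb.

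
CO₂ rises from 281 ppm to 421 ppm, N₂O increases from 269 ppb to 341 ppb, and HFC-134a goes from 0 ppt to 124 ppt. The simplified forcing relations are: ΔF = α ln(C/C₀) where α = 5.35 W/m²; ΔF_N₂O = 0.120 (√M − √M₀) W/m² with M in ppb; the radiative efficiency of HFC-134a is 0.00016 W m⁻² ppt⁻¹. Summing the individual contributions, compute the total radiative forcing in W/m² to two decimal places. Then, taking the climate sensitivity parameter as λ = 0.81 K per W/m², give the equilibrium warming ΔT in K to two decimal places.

CO₂: 5.35 × ln(421/281) = 5.35 × ln(1.49822) = 5.35 × 0.40428 = 2.1629 W/m².
N₂O: 0.120 × (√341 − √269) = 0.120 × (18.4662 − 16.4012) = 0.120 × 2.0650 = 0.2478 W/m².
HFC-134a: ΔF = 0.00016 × (124 − 0) = 0.00016 × 124 = 0.0198 W/m².
Total ΔF = 2.1629 + 0.2478 + 0.0198 = 2.4305 W/m².
ΔT = λ ΔF = 0.81 × 2.43 = 1.9683 K.

ΔF = 2.43 W/m²; ΔT = 1.97 K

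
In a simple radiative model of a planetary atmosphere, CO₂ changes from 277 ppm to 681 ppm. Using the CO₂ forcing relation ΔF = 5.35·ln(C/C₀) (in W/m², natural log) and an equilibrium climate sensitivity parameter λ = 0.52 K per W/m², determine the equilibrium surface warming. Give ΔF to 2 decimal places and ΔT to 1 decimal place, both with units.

CO₂: 5.35 × ln(681/277) = 5.35 × ln(2.45848) = 5.35 × 0.89954 = 4.8125 W/m².
ΔT = λ ΔF = 0.52 × 4.81 = 2.5012 K.

ΔF = 4.81 W/m²; ΔT = 2.5 K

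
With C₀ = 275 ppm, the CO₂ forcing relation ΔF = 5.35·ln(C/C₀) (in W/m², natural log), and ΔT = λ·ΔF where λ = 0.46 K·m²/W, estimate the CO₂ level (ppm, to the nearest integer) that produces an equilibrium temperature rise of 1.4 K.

C ≈ 486 ppm

Required forcing: ΔF = ΔT/λ = 1.4/0.46 = 3.0435 W/m².
Then ln(C/275) = ΔF/5.35 = 3.0435/5.35 = 0.56888.
So C = 275 × e^0.56888 = 275 × 1.76629 = 485.73 ppm.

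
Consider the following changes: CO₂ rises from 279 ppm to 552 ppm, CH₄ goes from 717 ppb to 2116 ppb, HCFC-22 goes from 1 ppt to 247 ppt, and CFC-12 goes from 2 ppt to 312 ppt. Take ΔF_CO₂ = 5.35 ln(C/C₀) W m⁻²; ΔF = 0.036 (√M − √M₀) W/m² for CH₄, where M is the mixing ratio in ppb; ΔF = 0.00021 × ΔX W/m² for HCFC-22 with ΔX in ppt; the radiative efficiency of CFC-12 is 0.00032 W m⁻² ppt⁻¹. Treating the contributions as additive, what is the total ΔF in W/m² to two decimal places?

ΔF = 4.49 W/m²

CO₂: 5.35 × ln(552/279) = 5.35 × ln(1.97849) = 5.35 × 0.68233 = 3.6505 W/m².
CH₄: 0.036 × (√2116 − √717) = 0.036 × (46.0000 − 26.7769) = 0.036 × 19.2231 = 0.6920 W/m².
HCFC-22: ΔF = 0.00021 × (247 − 1) = 0.00021 × 246 = 0.0517 W/m².
CFC-12: ΔF = 0.00032 × (312 − 2) = 0.00032 × 310 = 0.0992 W/m².
Total ΔF = 3.6505 + 0.6920 + 0.0517 + 0.0992 = 4.4934 W/m².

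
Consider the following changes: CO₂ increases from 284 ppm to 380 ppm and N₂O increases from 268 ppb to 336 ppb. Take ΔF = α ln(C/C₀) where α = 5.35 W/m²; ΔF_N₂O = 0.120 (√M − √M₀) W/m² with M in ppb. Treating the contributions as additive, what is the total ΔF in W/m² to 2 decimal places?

CO₂: 5.35 × ln(380/284) = 5.35 × ln(1.33803) = 5.35 × 0.29120 = 1.5579 W/m².
N₂O: 0.120 × (√336 − √268) = 0.120 × (18.3303 − 16.3707) = 0.120 × 1.9596 = 0.2352 W/m².
Total ΔF = 1.5579 + 0.2352 = 1.7931 W/m².

ΔF = 1.79 W/m²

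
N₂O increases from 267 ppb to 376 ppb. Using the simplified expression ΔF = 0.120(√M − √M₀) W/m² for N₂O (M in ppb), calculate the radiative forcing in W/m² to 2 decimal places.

N₂O: 0.120 × (√376 − √267) = 0.120 × (19.3907 − 16.3401) = 0.120 × 3.0506 = 0.3661 W/m².

ΔF = 0.37 W/m²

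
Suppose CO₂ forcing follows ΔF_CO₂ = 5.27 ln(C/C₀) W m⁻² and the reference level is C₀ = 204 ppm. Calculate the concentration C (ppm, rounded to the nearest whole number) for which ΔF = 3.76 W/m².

C ≈ 416 ppm

Set 5.27 ln(C/204) = 3.76, so ln(C/204) = 3.76/5.27 = 0.71347.
Then C/204 = e^0.71347 = 2.04106, giving C = 204 × 2.04106 = 416.38 ppm.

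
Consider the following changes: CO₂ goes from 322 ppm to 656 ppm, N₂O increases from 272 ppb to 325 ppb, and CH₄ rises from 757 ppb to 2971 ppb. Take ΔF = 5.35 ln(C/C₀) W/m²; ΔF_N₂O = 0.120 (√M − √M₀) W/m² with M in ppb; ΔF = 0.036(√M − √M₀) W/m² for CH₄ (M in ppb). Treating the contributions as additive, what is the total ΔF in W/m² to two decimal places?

ΔF = 4.96 W/m²

CO₂: 5.35 × ln(656/322) = 5.35 × ln(2.03727) = 5.35 × 0.71161 = 3.8071 W/m².
N₂O: 0.120 × (√325 − √272) = 0.120 × (18.0278 − 16.4924) = 0.120 × 1.5354 = 0.1842 W/m².
CH₄: 0.036 × (√2971 − √757) = 0.036 × (54.5069 − 27.5136) = 0.036 × 26.9933 = 0.9718 W/m².
Total ΔF = 3.8071 + 0.1842 + 0.9718 = 4.9631 W/m².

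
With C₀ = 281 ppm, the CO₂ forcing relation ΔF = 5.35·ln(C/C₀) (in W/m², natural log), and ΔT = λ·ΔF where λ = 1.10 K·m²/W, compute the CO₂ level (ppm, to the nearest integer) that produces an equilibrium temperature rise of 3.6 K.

Required forcing: ΔF = ΔT/λ = 3.6/1.10 = 3.2727 W/m².
Then ln(C/281) = ΔF/5.35 = 3.2727/5.35 = 0.61172.
So C = 281 × e^0.61172 = 281 × 1.84360 = 518.05 ppm.

C ≈ 518 ppm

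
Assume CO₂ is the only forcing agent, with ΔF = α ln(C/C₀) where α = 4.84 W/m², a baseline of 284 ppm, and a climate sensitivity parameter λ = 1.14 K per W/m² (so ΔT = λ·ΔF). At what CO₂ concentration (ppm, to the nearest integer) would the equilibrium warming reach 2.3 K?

Required forcing: ΔF = ΔT/λ = 2.3/1.14 = 2.0175 W/m².
Then ln(C/284) = ΔF/4.84 = 2.0175/4.84 = 0.41684.
So C = 284 × e^0.41684 = 284 × 1.51716 = 430.87 ppm.

C ≈ 431 ppm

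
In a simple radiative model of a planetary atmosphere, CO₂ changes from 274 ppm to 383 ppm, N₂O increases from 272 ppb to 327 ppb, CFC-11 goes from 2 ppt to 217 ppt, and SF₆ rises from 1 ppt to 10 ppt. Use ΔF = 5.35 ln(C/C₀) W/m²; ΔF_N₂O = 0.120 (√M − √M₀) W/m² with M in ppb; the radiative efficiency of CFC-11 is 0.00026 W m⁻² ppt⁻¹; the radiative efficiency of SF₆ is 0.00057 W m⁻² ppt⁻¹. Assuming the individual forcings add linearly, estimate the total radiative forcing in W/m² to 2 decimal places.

CO₂: 5.35 × ln(383/274) = 5.35 × ln(1.39781) = 5.35 × 0.33491 = 1.7918 W/m².
N₂O: 0.120 × (√327 − √272) = 0.120 × (18.0831 − 16.4924) = 0.120 × 1.5907 = 0.1909 W/m².
CFC-11: ΔF = 0.00026 × (217 − 2) = 0.00026 × 215 = 0.0559 W/m².
SF₆: ΔF = 0.00057 × (10 − 1) = 0.00057 × 9 = 0.0051 W/m².
Total ΔF = 1.7918 + 0.1909 + 0.0559 + 0.0051 = 2.0437 W/m².

ΔF = 2.04 W/m²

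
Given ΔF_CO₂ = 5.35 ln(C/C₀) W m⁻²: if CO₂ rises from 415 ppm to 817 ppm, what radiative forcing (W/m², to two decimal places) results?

ΔF = 3.62 W/m²

CO₂ absorption bands are partially saturated, so forcing scales with the logarithm of the concentration ratio.
CO₂: 5.35 × ln(817/415) = 5.35 × ln(1.96867) = 5.35 × 0.67736 = 3.6239 W/m².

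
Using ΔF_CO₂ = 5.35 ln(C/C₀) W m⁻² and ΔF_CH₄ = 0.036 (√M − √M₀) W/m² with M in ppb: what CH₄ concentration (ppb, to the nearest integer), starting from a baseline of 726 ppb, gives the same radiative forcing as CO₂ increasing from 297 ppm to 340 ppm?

M ≈ 2213 ppb

CO₂ forcing: 5.35 × ln(340/297) = 5.35 × 0.135213 = 0.72339 W/m².
Set 0.036(√M − √726) = 0.72339: √M = 0.72339/0.036 + √726 = 20.0942 + 26.9444 = 47.0386.
M = (47.0386)² = 2212.63 ppb.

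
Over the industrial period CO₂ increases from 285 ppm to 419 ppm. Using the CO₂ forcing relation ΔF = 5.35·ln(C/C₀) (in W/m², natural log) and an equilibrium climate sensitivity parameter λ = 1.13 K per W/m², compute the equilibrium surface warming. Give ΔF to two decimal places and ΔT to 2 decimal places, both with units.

CO₂: 5.35 × ln(419/285) = 5.35 × ln(1.47018) = 5.35 × 0.38538 = 2.0618 W/m².
ΔT = λ ΔF = 1.13 × 2.06 = 2.3278 K.

ΔF = 2.06 W/m²; ΔT = 2.33 K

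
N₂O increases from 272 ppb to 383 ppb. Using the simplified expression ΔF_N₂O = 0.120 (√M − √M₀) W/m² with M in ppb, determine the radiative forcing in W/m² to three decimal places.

N₂O: 0.120 × (√383 − √272) = 0.120 × (19.5704 − 16.4924) = 0.120 × 3.0780 = 0.3694 W/m².

ΔF = 0.369 W/m²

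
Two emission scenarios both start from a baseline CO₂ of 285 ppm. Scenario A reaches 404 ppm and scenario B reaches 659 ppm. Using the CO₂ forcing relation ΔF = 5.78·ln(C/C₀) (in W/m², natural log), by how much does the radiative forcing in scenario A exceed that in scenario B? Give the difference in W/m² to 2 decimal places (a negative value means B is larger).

ΔF_A − ΔF_B = -2.83 W/m²

ΔF_A = 5.78 ln(404/285) = 5.78 × 0.34893 = 2.0168 W/m².
ΔF_B = 5.78 ln(659/285) = 5.78 × 0.83823 = 4.8450 W/m².
Difference: 2.0168 − 4.8450 = -2.8282 W/m².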